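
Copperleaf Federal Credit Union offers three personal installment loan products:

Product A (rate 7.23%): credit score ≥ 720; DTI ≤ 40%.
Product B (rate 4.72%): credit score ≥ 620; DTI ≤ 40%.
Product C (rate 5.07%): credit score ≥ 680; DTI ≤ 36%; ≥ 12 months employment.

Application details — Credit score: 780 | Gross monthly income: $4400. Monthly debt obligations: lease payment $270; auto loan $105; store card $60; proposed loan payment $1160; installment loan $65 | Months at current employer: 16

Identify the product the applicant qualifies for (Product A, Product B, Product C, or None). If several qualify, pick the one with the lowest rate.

Product B

Total debts = (270 + 105 + 60 + 1,160 + 65) = 1,660; DTI = 1,660/4,400 = 37.7%.
Product A: score 780 ≥ 720; DTI 37.7% ≤ 40% → qualifies.
Product B: score 780 ≥ 620; DTI 37.7% ≤ 40% → qualifies.
Product C: score 780 ≥ 680; DTI 37.7% > 36%; employment 16 ≥ 12 mo → does not qualify.
Qualifying: Product A, Product B. Lowest rate is 4.72% → Product B.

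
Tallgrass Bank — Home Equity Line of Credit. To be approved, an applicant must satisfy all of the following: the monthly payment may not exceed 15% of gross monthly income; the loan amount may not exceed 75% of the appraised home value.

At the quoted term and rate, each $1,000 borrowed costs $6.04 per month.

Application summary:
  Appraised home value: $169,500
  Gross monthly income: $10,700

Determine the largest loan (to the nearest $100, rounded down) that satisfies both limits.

$127,100

Payment cap: 15% × $10,700 = $1,605/month.
At $6.04 per $1,000, that supports 1,605/6.04 × 1,000 ≈ $265,728 → $265,700.
LTV cap: 75% × $169,500 = $127,125 → $127,100.
Binding constraint: loan-to-value.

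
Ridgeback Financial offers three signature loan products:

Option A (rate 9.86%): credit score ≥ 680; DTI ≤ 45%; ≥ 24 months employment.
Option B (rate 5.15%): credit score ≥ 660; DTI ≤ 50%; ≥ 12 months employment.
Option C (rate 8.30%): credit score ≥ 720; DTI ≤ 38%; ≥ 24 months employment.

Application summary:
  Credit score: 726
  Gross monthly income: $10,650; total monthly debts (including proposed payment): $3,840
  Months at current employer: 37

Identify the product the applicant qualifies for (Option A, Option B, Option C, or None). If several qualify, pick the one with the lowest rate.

DTI = 3,840/10,650 = 36.1%.
Option A: score 726 ≥ 680; DTI 36.1% ≤ 45%; employment 37 ≥ 24 mo → qualifies.
Option B: score 726 ≥ 660; DTI 36.1% ≤ 50%; employment 37 ≥ 12 mo → qualifies.
Option C: score 726 ≥ 720; DTI 36.1% ≤ 38%; employment 37 ≥ 24 mo → qualifies.
Qualifying: Option A, Option B, Option C. Lowest rate is 5.15% → Option B.

Option B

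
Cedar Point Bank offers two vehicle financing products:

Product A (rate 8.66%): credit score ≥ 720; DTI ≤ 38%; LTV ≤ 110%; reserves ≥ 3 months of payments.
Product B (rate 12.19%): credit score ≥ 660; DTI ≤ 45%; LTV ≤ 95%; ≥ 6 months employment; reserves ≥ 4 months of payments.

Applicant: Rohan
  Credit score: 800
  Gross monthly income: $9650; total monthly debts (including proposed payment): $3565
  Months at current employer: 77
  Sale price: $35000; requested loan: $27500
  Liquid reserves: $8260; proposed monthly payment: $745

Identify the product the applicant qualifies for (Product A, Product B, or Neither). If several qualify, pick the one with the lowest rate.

Product A

DTI = 3,565/9,650 = 36.9%.
LTV = 27,500/35,000 = 78.6%.
Reserves = 8,260/745 = 11.1 months.
Product A: score 800 ≥ 720; DTI 36.9% ≤ 38%; LTV 78.6% ≤ 110%; reserves 11.1 ≥ 3 mo → qualifies.
Product B: score 800 ≥ 660; DTI 36.9% ≤ 45%; LTV 78.6% ≤ 95%; employment 77 ≥ 6 mo; reserves 11.1 ≥ 4 mo → qualifies.
Qualifying: Product A, Product B. Lowest rate is 8.66% → Product A.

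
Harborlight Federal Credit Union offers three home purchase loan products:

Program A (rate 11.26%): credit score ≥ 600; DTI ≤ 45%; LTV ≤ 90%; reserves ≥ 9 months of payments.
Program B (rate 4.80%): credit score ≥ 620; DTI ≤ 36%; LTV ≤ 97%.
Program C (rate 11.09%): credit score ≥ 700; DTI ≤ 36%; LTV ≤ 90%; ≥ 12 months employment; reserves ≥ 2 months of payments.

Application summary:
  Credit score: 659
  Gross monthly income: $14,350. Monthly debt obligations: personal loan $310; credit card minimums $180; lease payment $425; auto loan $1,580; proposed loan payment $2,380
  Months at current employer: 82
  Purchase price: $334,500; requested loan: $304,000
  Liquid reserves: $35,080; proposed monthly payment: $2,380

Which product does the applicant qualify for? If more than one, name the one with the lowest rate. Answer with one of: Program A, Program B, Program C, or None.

Total debts = (310 + 180 + 425 + 1,580 + 2,380) = 4,875; DTI = 4,875/14,350 = 34%.
LTV = 304,000/334,500 = 90.9%.
Reserves = 35,080/2,380 = 14.7 months.
Program A: score 659 ≥ 600; DTI 34% ≤ 45%; LTV 90.9% > 90%; reserves 14.7 ≥ 9 mo → does not qualify.
Program B: score 659 ≥ 620; DTI 34% ≤ 36%; LTV 90.9% ≤ 97% → qualifies.
Program C: score 659 < 700; DTI 34% ≤ 36%; LTV 90.9% > 90%; employment 82 ≥ 12 mo; reserves 14.7 ≥ 2 mo → does not qualify.

Program B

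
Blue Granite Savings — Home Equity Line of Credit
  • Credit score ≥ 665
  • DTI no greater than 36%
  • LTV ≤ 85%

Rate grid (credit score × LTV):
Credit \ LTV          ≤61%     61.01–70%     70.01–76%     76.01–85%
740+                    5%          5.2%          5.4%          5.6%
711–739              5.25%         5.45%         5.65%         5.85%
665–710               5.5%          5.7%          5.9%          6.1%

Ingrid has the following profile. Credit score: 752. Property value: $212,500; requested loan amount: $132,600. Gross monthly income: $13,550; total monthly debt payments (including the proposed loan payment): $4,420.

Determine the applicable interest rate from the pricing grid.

5.2%

Credit score 752 ≥ 665; DTI: 4,420 ÷ 13,550 = 32.6%, within the 36% cap
Loan-to-value = 132,600/212,500 = 62.4% — pass (85% max)
Credit 752 → row 740+; LTV 62.4% → column 61.01–70%. Grid cell → 5.2%.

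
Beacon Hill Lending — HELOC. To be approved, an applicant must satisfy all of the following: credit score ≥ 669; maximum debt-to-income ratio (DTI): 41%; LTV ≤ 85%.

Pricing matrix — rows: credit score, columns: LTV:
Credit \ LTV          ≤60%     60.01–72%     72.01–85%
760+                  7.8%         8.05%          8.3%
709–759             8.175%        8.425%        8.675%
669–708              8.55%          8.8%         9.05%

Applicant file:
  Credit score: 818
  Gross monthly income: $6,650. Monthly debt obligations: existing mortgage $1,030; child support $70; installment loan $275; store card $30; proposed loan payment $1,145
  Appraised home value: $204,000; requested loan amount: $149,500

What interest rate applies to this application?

8.3%

Credit score 818 ≥ 669; Total monthly debts = (1,030 + 70 + 275 + 30 + 1,145) = 2,550. DTI = 2,550/6,650 = 38.3% ≤ 41%
Loan-to-value = 149,500/204,000 = 73.3% — pass (85% max)
Score 818 is in the 760+ band; LTV 73.3% is in the 72.01–85% band → 8.3%.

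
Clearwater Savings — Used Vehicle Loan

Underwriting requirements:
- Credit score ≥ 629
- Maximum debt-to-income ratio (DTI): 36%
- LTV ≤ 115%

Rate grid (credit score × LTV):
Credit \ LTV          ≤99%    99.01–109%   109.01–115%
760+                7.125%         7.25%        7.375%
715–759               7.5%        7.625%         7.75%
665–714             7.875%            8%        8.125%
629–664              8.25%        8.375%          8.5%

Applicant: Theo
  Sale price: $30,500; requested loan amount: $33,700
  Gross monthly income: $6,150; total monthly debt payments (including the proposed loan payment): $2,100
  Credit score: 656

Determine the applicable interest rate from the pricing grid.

Credit score 656 ≥ 629; DTI = 2,100/6,150 = 34.1% ≤ 36%
LTV = 33,700/30,500 = 110.5% ≤ 115%
Row: 656 falls in 629–664. Column: 110.5% falls in 109.01–115%. Rate = 8.5%.

8.5%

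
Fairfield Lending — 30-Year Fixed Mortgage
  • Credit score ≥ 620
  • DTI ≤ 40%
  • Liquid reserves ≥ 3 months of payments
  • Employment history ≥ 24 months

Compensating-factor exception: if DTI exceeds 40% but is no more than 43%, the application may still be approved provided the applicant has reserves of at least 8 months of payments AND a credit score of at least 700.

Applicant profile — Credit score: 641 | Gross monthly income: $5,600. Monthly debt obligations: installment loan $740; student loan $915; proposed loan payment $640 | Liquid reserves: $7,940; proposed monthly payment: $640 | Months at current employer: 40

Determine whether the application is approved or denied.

Credit score 641 ≥ 620 (meets base)
Total debts = (740 + 915 + 640) = 2,295. DTI = 2,295/5,600 = 41% > 40% — standard DTI limit exceeded.
Reserves = 7,940/640 = 12.4 months ≥ 3
Employment 40 ≥ 24 months
DTI 41% is within the 40%–43% exception band; checking compensating factors.
Override check — reserves: 12.4 mo (ok); score: 641 (below 700).
Compensating-factor requirement not fully met.

Denied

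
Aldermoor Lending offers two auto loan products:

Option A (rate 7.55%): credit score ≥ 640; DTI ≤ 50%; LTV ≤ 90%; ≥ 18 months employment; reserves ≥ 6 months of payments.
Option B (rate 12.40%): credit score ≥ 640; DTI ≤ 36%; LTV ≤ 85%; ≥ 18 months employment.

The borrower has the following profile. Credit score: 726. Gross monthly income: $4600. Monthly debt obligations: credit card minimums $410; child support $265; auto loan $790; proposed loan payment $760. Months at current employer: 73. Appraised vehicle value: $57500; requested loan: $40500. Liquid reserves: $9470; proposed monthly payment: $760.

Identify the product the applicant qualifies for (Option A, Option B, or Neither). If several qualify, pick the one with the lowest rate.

Total debts = (410 + 265 + 790 + 760) = 2,225; DTI = 2,225/4,600 = 48.4%.
LTV = 40,500/57,500 = 70.4%.
Reserves = 9,470/760 = 12.5 months.
Option A: score 726 ≥ 640; DTI 48.4% ≤ 50%; LTV 70.4% ≤ 90%; employment 73 ≥ 18 mo; reserves 12.5 ≥ 6 mo → qualifies.
Option B: score 726 ≥ 640; DTI 48.4% > 36%; LTV 70.4% ≤ 85%; employment 73 ≥ 18 mo → does not qualify.

Option A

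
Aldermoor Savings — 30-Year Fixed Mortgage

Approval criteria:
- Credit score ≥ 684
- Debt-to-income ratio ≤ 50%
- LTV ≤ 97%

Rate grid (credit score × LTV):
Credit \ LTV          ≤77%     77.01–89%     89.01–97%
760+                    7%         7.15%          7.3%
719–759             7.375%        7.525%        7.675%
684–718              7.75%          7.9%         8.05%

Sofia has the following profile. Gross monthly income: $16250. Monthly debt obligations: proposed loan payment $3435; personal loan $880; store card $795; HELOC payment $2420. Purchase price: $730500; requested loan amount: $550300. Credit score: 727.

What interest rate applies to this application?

Credit score 727 ≥ 684; Total monthly debts = (3,435 + 880 + 795 + 2,420) = 7,530. Debt-to-income = 7,530/16,250 = 46.3% — meets 50% limit
Loan-to-value = 550,300/730,500 = 75.3% — pass (97% max)
Credit 727 → row 719–759; LTV 75.3% → column ≤77%. Grid cell → 7.375%.

7.375%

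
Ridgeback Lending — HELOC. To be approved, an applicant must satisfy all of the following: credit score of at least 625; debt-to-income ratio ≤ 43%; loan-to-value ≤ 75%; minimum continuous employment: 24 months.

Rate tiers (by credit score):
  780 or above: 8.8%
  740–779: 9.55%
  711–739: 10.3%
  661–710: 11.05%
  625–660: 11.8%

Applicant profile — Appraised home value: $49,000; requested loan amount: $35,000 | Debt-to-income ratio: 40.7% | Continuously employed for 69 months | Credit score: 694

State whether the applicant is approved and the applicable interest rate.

Approved at 11.05%

Credit score 694 ≥ 625 (meets minimum)
DTI 40.7% ≤ 43%
Employment 69 ≥ 24 months
LTV: 35,000 ÷ 49,000 = 71.4%, within 75% cap
All requirements met. Score 694 falls in the 661–710 tier → 11.05%.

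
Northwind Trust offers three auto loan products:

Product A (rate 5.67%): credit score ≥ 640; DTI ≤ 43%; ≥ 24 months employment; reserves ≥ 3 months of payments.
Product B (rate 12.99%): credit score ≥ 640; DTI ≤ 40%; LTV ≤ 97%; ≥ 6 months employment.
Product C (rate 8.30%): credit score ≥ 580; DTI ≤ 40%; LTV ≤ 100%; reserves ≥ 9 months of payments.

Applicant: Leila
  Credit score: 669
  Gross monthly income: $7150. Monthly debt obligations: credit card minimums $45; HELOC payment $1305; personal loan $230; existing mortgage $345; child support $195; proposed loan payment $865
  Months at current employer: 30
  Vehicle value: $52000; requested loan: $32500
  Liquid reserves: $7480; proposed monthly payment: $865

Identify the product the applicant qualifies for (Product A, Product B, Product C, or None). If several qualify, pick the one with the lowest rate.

Total debts = (45 + 1,305 + 230 + 345 + 195 + 865) = 2,985; DTI = 2,985/7,150 = 41.7%.
LTV = 32,500/52,000 = 62.5%.
Reserves = 7,480/865 = 8.6 months.
Product A: score 669 ≥ 640; DTI 41.7% ≤ 43%; employment 30 ≥ 24 mo; reserves 8.6 ≥ 3 mo → qualifies.
Product B: score 669 ≥ 640; DTI 41.7% > 40%; LTV 62.5% ≤ 97%; employment 30 ≥ 6 mo → does not qualify.
Product C: score 669 ≥ 580; DTI 41.7% > 40%; LTV 62.5% ≤ 100%; reserves 8.6 < 9 mo → does not qualify.

Product A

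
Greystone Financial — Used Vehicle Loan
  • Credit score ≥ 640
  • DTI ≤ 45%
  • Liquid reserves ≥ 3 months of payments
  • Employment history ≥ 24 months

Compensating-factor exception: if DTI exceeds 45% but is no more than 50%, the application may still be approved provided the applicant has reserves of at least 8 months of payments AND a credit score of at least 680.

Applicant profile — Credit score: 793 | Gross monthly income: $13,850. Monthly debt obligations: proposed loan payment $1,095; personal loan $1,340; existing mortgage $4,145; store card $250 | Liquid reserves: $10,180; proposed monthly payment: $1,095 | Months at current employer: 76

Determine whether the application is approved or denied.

Credit score 793 ≥ 640 (meets base)
Total debts = (1,095 + 1,340 + 4,145 + 250) = 6,830. DTI: 6,830 ÷ 13,850 = 49.3%, over the 45% base limit.
Liquid reserves cover 10,180/1,095 = 9.3 months — ≥ 3 required
Employment 76 ≥ 24 months
49.3% falls in the override range (45%–50%), so the compensating-factor test applies.
Reserves 9.3 ≥ 8 months; credit score 793 ≥ 680.
Both compensating conditions met → exception applies.

Approved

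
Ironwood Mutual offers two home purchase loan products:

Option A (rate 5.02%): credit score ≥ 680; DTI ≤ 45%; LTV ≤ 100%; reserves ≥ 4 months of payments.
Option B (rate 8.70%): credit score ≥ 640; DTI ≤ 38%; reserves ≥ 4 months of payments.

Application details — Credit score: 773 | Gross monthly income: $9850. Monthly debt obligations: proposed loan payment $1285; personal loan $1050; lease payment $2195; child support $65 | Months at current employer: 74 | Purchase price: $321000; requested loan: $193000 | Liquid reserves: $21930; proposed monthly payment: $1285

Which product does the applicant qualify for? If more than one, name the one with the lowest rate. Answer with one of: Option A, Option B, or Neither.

Neither

Total debts = (1,285 + 1,050 + 2,195 + 65) = 4,595; DTI = 4,595/9,850 = 46.6%.
LTV = 193,000/321,000 = 60.1%.
Reserves = 21,930/1,285 = 17.1 months.
Option A: score 773 ≥ 680; DTI 46.6% > 45%; LTV 60.1% ≤ 100%; reserves 17.1 ≥ 4 mo → does not qualify.
Option B: score 773 ≥ 640; DTI 46.6% > 38%; reserves 17.1 ≥ 4 mo → does not qualify.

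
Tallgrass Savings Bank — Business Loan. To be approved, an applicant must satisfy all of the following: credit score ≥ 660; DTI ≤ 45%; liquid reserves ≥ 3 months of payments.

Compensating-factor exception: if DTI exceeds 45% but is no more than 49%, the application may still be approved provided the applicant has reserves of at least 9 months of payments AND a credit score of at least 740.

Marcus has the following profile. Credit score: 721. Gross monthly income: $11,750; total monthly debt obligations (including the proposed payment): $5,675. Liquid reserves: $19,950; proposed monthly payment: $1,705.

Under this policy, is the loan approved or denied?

Credit score 721 ≥ 660 (meets base)
DTI = 5,675/11,750 = 48.3% > 45% — standard DTI limit exceeded.
Reserves = 19,950/1,705 = 11.7 months ≥ 3
DTI 48.3% is within the 45%–49% exception band; checking compensating factors.
Override check — reserves: 11.7 mo (ok); score: 721 (below 740).
Override conditions not both satisfied; exception does not apply.

Denied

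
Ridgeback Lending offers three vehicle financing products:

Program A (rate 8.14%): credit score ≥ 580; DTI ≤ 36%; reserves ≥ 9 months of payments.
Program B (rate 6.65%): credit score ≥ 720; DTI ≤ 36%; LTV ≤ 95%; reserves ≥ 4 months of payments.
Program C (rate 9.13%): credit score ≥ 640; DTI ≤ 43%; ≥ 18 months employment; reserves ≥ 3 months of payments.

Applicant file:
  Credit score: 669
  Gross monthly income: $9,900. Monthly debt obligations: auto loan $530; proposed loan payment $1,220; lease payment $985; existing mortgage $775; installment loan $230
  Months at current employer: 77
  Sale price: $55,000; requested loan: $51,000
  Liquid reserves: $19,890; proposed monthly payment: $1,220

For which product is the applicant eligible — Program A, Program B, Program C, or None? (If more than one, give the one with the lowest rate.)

Total debts = (530 + 1,220 + 985 + 775 + 230) = 3,740; DTI = 3,740/9,900 = 37.8%.
LTV = 51,000/55,000 = 92.7%.
Reserves = 19,890/1,220 = 16.3 months.
Program A: score 669 ≥ 580; DTI 37.8% > 36%; reserves 16.3 ≥ 9 mo → does not qualify.
Program B: score 669 < 720; DTI 37.8% > 36%; LTV 92.7% ≤ 95%; reserves 16.3 ≥ 4 mo → does not qualify.
Program C: score 669 ≥ 640; DTI 37.8% ≤ 43%; employment 77 ≥ 18 mo; reserves 16.3 ≥ 3 mo → qualifies.

Program C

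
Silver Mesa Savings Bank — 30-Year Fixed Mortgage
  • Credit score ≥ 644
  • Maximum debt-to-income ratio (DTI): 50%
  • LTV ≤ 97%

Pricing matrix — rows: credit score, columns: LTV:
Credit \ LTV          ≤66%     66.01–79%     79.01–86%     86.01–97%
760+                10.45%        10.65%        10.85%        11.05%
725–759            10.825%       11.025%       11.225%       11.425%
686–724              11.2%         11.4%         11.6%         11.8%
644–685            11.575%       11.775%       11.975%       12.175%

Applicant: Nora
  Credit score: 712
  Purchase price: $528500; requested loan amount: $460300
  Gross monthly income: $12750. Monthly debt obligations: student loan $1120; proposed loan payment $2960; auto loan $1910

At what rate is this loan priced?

Credit score 712 ≥ 644; Total monthly debts = (1,120 + 2,960 + 1,910) = 5,990. DTI: 5,990 ÷ 12,750 = 47%, within the 50% cap
Loan-to-value = 460,300/528,500 = 87.1% — pass (97% max)
Score 712 is in the 686–724 band; LTV 87.1% is in the 86.01–97% band → 11.8%.

11.8%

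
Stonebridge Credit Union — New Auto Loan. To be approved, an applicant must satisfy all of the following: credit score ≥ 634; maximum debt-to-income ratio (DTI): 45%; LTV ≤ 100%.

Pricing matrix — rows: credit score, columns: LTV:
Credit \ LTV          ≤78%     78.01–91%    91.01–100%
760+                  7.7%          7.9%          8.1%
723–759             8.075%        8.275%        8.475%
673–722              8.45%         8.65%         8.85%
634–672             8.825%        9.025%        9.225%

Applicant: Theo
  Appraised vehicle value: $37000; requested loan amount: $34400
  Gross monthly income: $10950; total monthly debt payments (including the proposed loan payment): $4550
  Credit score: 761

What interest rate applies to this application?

8.1%

Credit score 761 ≥ 634; DTI = 4,550/10,950 = 41.6% ≤ 45%
LTV: 34,400 ÷ 37,000 = 93%, within 100% cap
Score 761 is in the 760+ band; LTV 93% is in the 91.01–100% band → 8.1%.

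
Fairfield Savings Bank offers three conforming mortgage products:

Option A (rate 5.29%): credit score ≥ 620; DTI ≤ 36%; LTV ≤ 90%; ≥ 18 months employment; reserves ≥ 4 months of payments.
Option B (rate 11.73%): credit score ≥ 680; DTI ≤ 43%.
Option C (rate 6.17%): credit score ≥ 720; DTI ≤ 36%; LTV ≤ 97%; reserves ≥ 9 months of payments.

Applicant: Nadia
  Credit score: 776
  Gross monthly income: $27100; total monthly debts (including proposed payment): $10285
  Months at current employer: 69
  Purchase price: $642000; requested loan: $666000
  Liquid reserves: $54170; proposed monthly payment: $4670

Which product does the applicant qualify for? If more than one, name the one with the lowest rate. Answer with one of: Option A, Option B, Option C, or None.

Option B

DTI = 10,285/27,100 = 38%.
LTV = 666,000/642,000 = 103.7%.
Reserves = 54,170/4,670 = 11.6 months.
Option A: score 776 ≥ 620; DTI 38% > 36%; LTV 103.7% > 90%; employment 69 ≥ 18 mo; reserves 11.6 ≥ 4 mo → does not qualify.
Option B: score 776 ≥ 680; DTI 38% ≤ 43% → qualifies.
Option C: score 776 ≥ 720; DTI 38% > 36%; LTV 103.7% > 97%; reserves 11.6 ≥ 9 mo → does not qualify.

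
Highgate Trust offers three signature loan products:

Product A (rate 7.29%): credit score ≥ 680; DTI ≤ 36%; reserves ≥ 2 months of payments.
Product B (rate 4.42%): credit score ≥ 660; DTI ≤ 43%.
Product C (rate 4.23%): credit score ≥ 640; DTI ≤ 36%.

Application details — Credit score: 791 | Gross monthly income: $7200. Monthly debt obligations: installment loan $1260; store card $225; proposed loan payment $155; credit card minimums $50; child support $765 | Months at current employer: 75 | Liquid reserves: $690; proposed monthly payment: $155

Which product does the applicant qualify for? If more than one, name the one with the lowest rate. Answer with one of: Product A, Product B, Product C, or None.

Total debts = (1,260 + 225 + 155 + 50 + 765) = 2,455; DTI = 2,455/7,200 = 34.1%.
Reserves = 690/155 = 4.5 months.
Product A: score 791 ≥ 680; DTI 34.1% ≤ 36%; reserves 4.5 ≥ 2 mo → qualifies.
Product B: score 791 ≥ 660; DTI 34.1% ≤ 43% → qualifies.
Product C: score 791 ≥ 640; DTI 34.1% ≤ 36% → qualifies.
Qualifying: Product A, Product B, Product C. Lowest rate is 4.23% → Product C.

Product C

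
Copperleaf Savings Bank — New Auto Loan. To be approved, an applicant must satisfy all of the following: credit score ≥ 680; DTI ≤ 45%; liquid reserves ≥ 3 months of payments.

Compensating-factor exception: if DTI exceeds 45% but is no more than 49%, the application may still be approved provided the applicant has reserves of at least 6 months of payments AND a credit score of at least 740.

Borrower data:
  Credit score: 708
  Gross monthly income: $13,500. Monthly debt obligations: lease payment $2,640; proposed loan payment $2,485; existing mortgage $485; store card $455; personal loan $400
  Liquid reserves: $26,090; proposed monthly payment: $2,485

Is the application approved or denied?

Credit score 708 ≥ 680 (meets base)
Total debts = (2,640 + 2,485 + 485 + 455 + 400) = 6,465. DTI = 6,465/13,500 = 47.9% > 45% — standard DTI limit exceeded.
Reserves = 26,090/2,485 = 10.5 months ≥ 3
DTI 47.9% is within the 45%–49% exception band; checking compensating factors.
Reserves 10.5 ≥ 6 months; credit score 708 < 740.
Compensating-factor requirement not fully met.

Denied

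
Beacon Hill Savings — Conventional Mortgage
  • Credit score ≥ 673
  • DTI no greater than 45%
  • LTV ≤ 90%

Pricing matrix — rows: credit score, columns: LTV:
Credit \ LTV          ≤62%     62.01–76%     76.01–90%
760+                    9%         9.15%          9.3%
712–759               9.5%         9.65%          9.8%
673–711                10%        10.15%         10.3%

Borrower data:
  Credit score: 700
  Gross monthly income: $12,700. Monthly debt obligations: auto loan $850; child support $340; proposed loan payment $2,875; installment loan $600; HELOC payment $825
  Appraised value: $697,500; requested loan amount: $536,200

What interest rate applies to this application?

10.3%

Credit score 700 ≥ 673; Total monthly debts = (850 + 340 + 2,875 + 600 + 825) = 5,490. Debt-to-income = 5,490/12,700 = 43.2% — meets 45% limit
LTV: 536,200 ÷ 697,500 = 76.9%, within 90% cap
Credit 700 → row 673–711; LTV 76.9% → column 76.01–90%. Grid cell → 10.3%.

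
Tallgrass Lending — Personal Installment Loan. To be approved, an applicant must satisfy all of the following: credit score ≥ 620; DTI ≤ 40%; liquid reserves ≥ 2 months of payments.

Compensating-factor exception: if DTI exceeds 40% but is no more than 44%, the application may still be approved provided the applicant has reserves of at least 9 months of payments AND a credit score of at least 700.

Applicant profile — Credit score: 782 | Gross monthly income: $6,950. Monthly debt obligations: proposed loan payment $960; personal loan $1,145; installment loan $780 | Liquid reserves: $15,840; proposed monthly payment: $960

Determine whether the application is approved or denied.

Approved

Credit score 782 ≥ 620 (meets base)
Total debts = (960 + 1,145 + 780) = 2,885. DTI = 2,885/6,950 = 41.5% > 40% — standard DTI limit exceeded.
Reserves = 15,840/960 = 16.5 months ≥ 2
41.5% falls in the override range (40%–44%), so the compensating-factor test applies.
Override check — reserves: 16.5 mo (ok); score: 782 (ok).
Both override conditions satisfied; DTI exception granted.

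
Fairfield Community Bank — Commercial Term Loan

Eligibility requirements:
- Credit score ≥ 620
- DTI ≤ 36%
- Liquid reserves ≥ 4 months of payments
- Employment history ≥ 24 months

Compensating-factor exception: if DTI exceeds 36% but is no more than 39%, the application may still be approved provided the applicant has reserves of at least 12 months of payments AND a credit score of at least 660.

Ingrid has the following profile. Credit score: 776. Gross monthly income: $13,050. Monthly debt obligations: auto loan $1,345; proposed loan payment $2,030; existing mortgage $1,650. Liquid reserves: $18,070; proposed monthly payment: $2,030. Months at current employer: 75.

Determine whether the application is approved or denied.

Denied

Credit score 776 ≥ 620 (meets base)
Total debts = (1,345 + 2,030 + 1,650) = 5,025. DTI = 5,025/13,050 = 38.5% > 36% — standard DTI limit exceeded.
Liquid reserves cover 18,070/2,030 = 8.9 months — ≥ 4 required
Employment 75 ≥ 24 months
DTI 38.5% is within the 36%–39% exception band; checking compensating factors.
Override check — reserves: 8.9 mo (short of 12); score: 776 (ok).
Override conditions not both satisfied; exception does not apply.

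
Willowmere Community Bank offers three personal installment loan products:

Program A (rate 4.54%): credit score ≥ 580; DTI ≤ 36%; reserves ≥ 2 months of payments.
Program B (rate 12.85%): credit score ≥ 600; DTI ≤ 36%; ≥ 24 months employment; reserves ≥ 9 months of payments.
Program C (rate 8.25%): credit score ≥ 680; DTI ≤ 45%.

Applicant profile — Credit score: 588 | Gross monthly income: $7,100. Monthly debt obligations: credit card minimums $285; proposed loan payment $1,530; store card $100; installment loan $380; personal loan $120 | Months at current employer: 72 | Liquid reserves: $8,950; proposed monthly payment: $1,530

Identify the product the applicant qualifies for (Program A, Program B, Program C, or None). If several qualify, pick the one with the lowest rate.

Program A

Total debts = (285 + 1,530 + 100 + 380 + 120) = 2,415; DTI = 2,415/7,100 = 34%.
Reserves = 8,950/1,530 = 5.8 months.
Program A: score 588 ≥ 580; DTI 34% ≤ 36%; reserves 5.8 ≥ 2 mo → qualifies.
Program B: score 588 < 600; DTI 34% ≤ 36%; employment 72 ≥ 24 mo; reserves 5.8 < 9 mo → does not qualify.
Program C: score 588 < 680; DTI 34% ≤ 45% → does not qualify.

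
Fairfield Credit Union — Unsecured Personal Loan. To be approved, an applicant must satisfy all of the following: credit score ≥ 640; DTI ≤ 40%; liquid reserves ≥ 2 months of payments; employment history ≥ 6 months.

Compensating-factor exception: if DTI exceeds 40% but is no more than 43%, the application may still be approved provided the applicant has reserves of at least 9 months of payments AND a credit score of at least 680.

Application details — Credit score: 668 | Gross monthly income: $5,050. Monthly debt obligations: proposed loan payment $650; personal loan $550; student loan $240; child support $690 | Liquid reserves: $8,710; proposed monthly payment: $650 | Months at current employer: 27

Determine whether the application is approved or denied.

Credit score 668 ≥ 640 (meets base)
Total debts = (650 + 550 + 240 + 690) = 2,130. DTI = 2,130/5,050 = 42.2% > 40% — standard DTI limit exceeded.
Liquid reserves cover 8,710/650 = 13.4 months — ≥ 2 required
Employment 27 ≥ 6 months
DTI 42.2% is within the 40%–43% exception band; checking compensating factors.
Override check — reserves: 13.4 mo (ok); score: 668 (below 680).
Override conditions not both satisfied; exception does not apply.

Denied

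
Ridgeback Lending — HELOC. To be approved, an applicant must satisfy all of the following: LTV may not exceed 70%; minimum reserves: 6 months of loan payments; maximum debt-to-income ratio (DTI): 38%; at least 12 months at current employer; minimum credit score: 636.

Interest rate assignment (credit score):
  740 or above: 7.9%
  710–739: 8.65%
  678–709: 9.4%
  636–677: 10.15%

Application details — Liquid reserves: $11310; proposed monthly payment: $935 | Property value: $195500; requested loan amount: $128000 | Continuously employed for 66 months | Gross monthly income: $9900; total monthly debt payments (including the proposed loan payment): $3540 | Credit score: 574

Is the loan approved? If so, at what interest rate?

Credit score 574 < 636 (below minimum)
Loan-to-value = 128,000/195,500 = 65.5% — pass (70% max)
Employment 66 ≥ 12 months
DTI = 3,540/9,900 = 35.8% ≤ 38%
Liquid reserves cover 11,310/935 = 12.1 months — ≥ 6 required
Not all requirements met → denied.

Denied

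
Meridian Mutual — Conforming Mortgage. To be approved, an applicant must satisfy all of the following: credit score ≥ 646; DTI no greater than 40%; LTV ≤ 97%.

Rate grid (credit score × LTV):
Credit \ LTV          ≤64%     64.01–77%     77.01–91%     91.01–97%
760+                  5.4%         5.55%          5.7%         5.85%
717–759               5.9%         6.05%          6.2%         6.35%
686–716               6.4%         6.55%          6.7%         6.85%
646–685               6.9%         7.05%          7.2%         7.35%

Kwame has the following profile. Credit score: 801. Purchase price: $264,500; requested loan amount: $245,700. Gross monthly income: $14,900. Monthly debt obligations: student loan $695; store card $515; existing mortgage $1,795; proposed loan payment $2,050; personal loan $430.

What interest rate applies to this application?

Credit score 801 ≥ 646; Total monthly debts = (695 + 515 + 1,795 + 2,050 + 430) = 5,485. DTI = 5,485/14,900 = 36.8% ≤ 40%
LTV = 245,700/264,500 = 92.9% ≤ 97%
Credit 801 → row 760+; LTV 92.9% → column 91.01–97%. Grid cell → 5.85%.

5.85%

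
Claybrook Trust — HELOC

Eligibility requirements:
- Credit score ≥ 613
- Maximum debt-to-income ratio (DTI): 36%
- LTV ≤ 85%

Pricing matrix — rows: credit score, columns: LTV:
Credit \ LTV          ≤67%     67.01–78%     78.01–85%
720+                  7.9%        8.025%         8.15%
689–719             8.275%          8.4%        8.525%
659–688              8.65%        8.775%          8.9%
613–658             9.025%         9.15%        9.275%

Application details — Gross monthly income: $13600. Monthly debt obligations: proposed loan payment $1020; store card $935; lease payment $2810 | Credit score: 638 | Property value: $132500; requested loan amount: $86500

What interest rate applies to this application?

Credit score 638 ≥ 613; Total monthly debts = (1,020 + 935 + 2,810) = 4,765. DTI: 4,765 ÷ 13,600 = 35%, within the 36% cap
LTV = 86,500/132,500 = 65.3% ≤ 85%
Score 638 is in the 613–658 band; LTV 65.3% is in the ≤67% band → 9.025%.

9.025%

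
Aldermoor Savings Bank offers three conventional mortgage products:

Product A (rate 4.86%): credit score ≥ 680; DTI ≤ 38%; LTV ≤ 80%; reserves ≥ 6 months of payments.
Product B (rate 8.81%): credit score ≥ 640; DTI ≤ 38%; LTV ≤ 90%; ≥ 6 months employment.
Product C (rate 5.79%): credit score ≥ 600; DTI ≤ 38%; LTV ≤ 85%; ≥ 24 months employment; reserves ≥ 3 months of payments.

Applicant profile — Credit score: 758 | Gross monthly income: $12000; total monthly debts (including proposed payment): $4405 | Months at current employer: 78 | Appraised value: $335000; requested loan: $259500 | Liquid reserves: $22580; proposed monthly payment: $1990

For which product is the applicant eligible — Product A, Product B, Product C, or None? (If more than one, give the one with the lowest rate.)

DTI = 4,405/12,000 = 36.7%.
LTV = 259,500/335,000 = 77.5%.
Reserves = 22,580/1,990 = 11.3 months.
Product A: score 758 ≥ 680; DTI 36.7% ≤ 38%; LTV 77.5% ≤ 80%; reserves 11.3 ≥ 6 mo → qualifies.
Product B: score 758 ≥ 640; DTI 36.7% ≤ 38%; LTV 77.5% ≤ 90%; employment 78 ≥ 6 mo → qualifies.
Product C: score 758 ≥ 600; DTI 36.7% ≤ 38%; LTV 77.5% ≤ 85%; employment 78 ≥ 24 mo; reserves 11.3 ≥ 3 mo → qualifies.
Qualifying: Product A, Product B, Product C. Lowest rate is 4.86% → Product A.

Product A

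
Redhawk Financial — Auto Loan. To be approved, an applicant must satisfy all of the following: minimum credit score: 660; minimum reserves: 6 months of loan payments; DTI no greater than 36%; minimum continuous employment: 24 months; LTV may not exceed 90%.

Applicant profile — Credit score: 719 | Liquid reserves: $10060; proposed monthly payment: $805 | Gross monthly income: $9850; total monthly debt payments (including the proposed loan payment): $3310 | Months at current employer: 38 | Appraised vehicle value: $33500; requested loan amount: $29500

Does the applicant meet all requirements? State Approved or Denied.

Approved

Credit score 719 ≥ 660 (meets)
Reserves = 10,060/805 = 12.5 months ≥ 6
Debt-to-income = 3,310/9,850 = 33.6% — meets 36% limit
Employment 38 ≥ 24 months
LTV: 29,500 ÷ 33,500 = 88.1%, within 90% cap
All criteria satisfied.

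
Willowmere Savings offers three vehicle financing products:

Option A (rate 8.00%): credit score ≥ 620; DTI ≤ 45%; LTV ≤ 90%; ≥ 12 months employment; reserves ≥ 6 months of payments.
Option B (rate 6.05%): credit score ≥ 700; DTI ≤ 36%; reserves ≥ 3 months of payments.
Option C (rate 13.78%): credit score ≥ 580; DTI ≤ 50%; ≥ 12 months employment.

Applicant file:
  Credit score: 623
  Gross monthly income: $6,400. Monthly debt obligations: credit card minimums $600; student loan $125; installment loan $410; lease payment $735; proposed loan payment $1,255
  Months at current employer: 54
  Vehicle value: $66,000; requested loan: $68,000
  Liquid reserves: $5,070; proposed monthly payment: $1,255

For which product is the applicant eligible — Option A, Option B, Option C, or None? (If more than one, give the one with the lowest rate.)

Total debts = (600 + 125 + 410 + 735 + 1,255) = 3,125; DTI = 3,125/6,400 = 48.8%.
LTV = 68,000/66,000 = 103%.
Reserves = 5,070/1,255 = 4.0 months.
Option A: score 623 ≥ 620; DTI 48.8% > 45%; LTV 103% > 90%; employment 54 ≥ 12 mo; reserves 4.0 < 6 mo → does not qualify.
Option B: score 623 < 700; DTI 48.8% > 36%; reserves 4.0 ≥ 3 mo → does not qualify.
Option C: score 623 ≥ 580; DTI 48.8% ≤ 50%; employment 54 ≥ 12 mo → qualifies.

Option C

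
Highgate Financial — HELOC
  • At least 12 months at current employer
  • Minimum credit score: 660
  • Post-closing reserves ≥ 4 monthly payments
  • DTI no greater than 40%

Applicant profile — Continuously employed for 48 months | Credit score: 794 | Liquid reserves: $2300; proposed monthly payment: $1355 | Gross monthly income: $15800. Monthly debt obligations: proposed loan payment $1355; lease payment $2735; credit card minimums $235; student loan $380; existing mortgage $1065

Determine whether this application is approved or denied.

Denied

Employment 48 ≥ 12 months
Credit score 794 ≥ 660 (meets)
Liquid reserves cover 2,300/1,355 = 1.7 months — < 4 required
Total monthly debts = (1,355 + 2,735 + 235 + 380 + 1,065) = 5,770. DTI = 5,770/15,800 = 36.5% ≤ 40%
Fails on reserves.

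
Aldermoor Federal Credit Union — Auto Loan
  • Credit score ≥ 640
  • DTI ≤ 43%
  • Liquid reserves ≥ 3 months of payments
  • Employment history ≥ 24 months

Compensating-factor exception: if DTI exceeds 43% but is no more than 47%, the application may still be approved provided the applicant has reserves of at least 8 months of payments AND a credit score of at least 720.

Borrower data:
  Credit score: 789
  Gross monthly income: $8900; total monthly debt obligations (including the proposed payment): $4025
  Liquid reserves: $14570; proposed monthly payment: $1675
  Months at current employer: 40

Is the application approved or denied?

Credit score 789 ≥ 640 (meets base)
DTI = 4,025/8,900 = 45.2% > 43% — standard DTI limit exceeded.
Reserves: 14,570 ÷ 1,675 = 8.7 months (meets 3-month minimum)
Employment 40 ≥ 24 months
45.2% falls in the override range (43%–47%), so the compensating-factor test applies.
Override check — reserves: 8.7 mo (ok); score: 789 (ok).
Both override conditions satisfied; DTI exception granted.

Approved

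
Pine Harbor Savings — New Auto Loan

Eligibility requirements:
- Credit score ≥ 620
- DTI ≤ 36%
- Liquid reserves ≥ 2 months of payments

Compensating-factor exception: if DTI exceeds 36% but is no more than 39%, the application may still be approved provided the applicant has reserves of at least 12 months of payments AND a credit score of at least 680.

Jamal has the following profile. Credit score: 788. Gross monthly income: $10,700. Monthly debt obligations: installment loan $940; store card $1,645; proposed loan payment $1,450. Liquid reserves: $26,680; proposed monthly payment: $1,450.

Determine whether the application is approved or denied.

Credit score 788 ≥ 620 (meets base)
Total debts = (940 + 1,645 + 1,450) = 4,035. DTI = 4,035/10,700 = 37.7% > 36% — standard DTI limit exceeded.
Liquid reserves cover 26,680/1,450 = 18.4 months — ≥ 2 required
DTI 37.7% is within the 36%–39% exception band; checking compensating factors.
Reserves 18.4 ≥ 12 months; credit score 788 ≥ 680.
Both compensating conditions met → exception applies.

Approved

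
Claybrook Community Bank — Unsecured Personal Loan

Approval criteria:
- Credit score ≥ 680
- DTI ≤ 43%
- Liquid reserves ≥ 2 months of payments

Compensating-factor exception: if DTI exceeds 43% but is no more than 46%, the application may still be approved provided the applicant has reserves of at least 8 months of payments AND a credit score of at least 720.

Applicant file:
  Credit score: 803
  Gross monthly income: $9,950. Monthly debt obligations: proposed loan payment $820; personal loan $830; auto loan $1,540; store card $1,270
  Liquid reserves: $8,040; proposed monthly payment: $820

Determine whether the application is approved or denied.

Credit score 803 ≥ 680 (meets base)
Total debts = (820 + 830 + 1,540 + 1,270) = 4,460. DTI: 4,460 ÷ 9,950 = 44.8%, over the 43% base limit.
Reserves = 8,040/820 = 9.8 months ≥ 2
44.8% falls in the override range (43%–46%), so the compensating-factor test applies.
Reserves 9.8 ≥ 8 months; credit score 803 ≥ 720.
Both compensating conditions met → exception applies.

Approved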